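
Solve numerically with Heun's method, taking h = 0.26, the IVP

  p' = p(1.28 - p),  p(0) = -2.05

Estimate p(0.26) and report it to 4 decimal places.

-5.4758

Heun: k1 = f(t_n, p_n); k2 = f(t_n + h, p_n + h·k1); p_{n+1} = p_n + (h/2)·(k1 + k2).
t=0.000000, p=-2.050000:
  k1 = f(0.000000, -2.050000) = -6.826500
  k2 = f(0.260000, -3.824890) = -19.525643
  p ← -2.050000 + (0.26/2)·(-6.826500 + (-19.525643)) = -5.475779
p(0.26) ≈ -5.4758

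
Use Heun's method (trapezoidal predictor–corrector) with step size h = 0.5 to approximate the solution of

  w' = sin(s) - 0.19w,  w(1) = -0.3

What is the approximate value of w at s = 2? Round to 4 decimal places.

0.6048

Heun: k1 = f(s_n, w_n); k2 = f(s_n + h, w_n + h·k1); w_{n+1} = w_n + (h/2)·(k1 + k2).
s=1.000000, w=-0.300000:
  k1 = f(1.000000, -0.300000) = 0.898471
  k2 = f(1.500000, 0.149235) = 0.969140
  w ← -0.300000 + (0.5/2)·(0.898471 + 0.969140) = 0.166903
s=1.500000, w=0.166903:
  k1 = f(1.500000, 0.166903) = 0.965783
  k2 = f(2.000000, 0.649795) = 0.785836
  w ← 0.166903 + (0.5/2)·(0.965783 + 0.785836) = 0.604808
w(2) ≈ 0.6048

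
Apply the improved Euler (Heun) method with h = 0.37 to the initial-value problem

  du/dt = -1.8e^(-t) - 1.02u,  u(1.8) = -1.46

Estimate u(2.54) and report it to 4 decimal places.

Heun: k1 = f(t_n, u_n); k2 = f(t_n + h, u_n + h·k1); u_{n+1} = u_n + (h/2)·(k1 + k2).
t=1.800000, u=-1.460000:
  k1 = f(1.800000, -1.460000) = 1.191662
  k2 = f(2.170000, -1.019085) = 0.833947
  u ← -1.460000 + (0.37/2)·(1.191662 + 0.833947) = -1.085262
t=2.170000, u=-1.085262:
  k1 = f(2.170000, -1.085262) = 0.901448
  k2 = f(2.540000, -0.751727) = 0.624802
  u ← -1.085262 + (0.37/2)·(0.901448 + 0.624802) = -0.802906
u(2.54) ≈ -0.8029

-0.8029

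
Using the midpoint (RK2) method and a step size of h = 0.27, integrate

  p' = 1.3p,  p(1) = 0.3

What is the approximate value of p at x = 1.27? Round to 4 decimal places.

0.4238

Midpoint: k1 = f(x_n, p_n); k2 = f(x_n + h/2, p_n + (h/2)·k1); p_{n+1} = p_n + h·k2.
x=1.000000, p=0.300000:
  k1 = f(1.000000, 0.300000) = 0.390000
  k2 = f(1.135000, 0.352650) = 0.458445
  p ← 0.300000 + 0.27·0.458445 = 0.423780
p(1.27) ≈ 0.4238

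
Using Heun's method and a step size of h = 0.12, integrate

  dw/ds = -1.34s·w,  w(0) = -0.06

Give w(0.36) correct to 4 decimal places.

Heun: k1 = f(s_n, w_n); k2 = f(s_n + h, w_n + h·k1); w_{n+1} = w_n + (h/2)·(k1 + k2).
s=0.000000, w=-0.060000:
  k1 = f(0.000000, -0.060000) = 0.000000
  k2 = f(0.120000, -0.060000) = 0.009648
  w ← -0.060000 + (0.12/2)·(0.000000 + 0.009648) = -0.059421
s=0.120000, w=-0.059421:
  k1 = f(0.120000, -0.059421) = 0.009555
  k2 = f(0.240000, -0.058275) = 0.018741
  w ← -0.059421 + (0.12/2)·(0.009555 + 0.018741) = -0.057723
s=0.240000, w=-0.057723:
  k1 = f(0.240000, -0.057723) = 0.018564
  k2 = f(0.360000, -0.055496) = 0.026771
  w ← -0.057723 + (0.12/2)·(0.018564 + 0.026771) = -0.055003
w(0.36) ≈ -0.0550

-0.0550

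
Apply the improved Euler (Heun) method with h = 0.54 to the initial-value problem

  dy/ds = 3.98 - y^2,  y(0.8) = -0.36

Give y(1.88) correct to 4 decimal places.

Heun: k1 = f(s_n, y_n); k2 = f(s_n + h, y_n + h·k1); y_{n+1} = y_n + (h/2)·(k1 + k2).
s=0.800000, y=-0.360000:
  k1 = f(0.800000, -0.360000) = 3.850400
  k2 = f(1.340000, 1.719216) = 1.024296
  y ← -0.360000 + (0.54/2)·(3.850400 + 1.024296) = 0.956168
s=1.340000, y=0.956168:
  k1 = f(1.340000, 0.956168) = 3.065743
  k2 = f(1.880000, 2.611669) = -2.840815
  y ← 0.956168 + (0.54/2)·(3.065743 + (-2.840815)) = 1.016898
y(1.88) ≈ 1.0169

1.0169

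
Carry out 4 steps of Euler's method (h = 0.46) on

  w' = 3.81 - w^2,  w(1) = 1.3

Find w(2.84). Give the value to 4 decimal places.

Euler: w_{n+1} = w_n + h·f(s_n, w_n).
s=1.000000, w=1.300000: f=2.120000 → w ← 1.300000 + 0.46·2.120000 = 2.275200
s=1.460000, w=2.275200: f=-1.366535 → w ← 2.275200 + 0.46·(-1.366535) = 1.646594
s=1.920000, w=1.646594: f=1.098729 → w ← 1.646594 + 0.46·1.098729 = 2.152009
s=2.380000, w=2.152009: f=-0.821143 → w ← 2.152009 + 0.46·(-0.821143) = 1.774283
w(2.84) ≈ 1.7743

1.7743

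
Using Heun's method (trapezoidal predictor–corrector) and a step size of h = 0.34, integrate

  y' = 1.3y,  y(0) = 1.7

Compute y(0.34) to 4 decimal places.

Heun: k1 = f(t_n, y_n); k2 = f(t_n + h, y_n + h·k1); y_{n+1} = y_n + (h/2)·(k1 + k2).
t=0.000000, y=1.700000:
  k1 = f(0.000000, 1.700000) = 2.210000
  k2 = f(0.340000, 2.451400) = 3.186820
  y ← 1.700000 + (0.34/2)·(2.210000 + 3.186820) = 2.617459
y(0.34) ≈ 2.6175

2.6175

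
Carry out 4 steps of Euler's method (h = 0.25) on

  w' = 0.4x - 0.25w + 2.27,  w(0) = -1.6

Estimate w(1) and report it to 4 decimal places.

0.9738

Euler: w_{n+1} = w_n + h·f(x_n, w_n).
x=0.000000, w=-1.600000: f=2.670000 → w ← -1.600000 + 0.25·2.670000 = -0.932500
x=0.250000, w=-0.932500: f=2.603125 → w ← -0.932500 + 0.25·2.603125 = -0.281719
x=0.500000, w=-0.281719: f=2.540430 → w ← -0.281719 + 0.25·2.540430 = 0.353389
x=0.750000, w=0.353389: f=2.481653 → w ← 0.353389 + 0.25·2.481653 = 0.973802
w(1) ≈ 0.9738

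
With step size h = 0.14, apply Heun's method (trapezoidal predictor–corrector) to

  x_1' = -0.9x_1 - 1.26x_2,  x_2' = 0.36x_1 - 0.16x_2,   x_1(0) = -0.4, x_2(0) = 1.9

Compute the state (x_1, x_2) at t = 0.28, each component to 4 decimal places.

-0.8793, 1.7513

Heun on (x_1,x_2): k1 = f(t_n, state_n); k2 = f(t_n + h, state_n + h·k1); state_{n+1} = state_n + (h/2)·(k1 + k2).
0.000000: (-0.400000, 1.900000)
  k1 = (-2.034000, -0.448000)
  predictor → (-0.684760, 1.837280)
  k2 = (-1.698689, -0.540478)
  → (-0.661288, 1.830807)
0.140000: (-0.661288, 1.830807)
  k1 = (-1.711657, -0.530993)
  predictor → (-0.900920, 1.756468)
  k2 = (-1.402321, -0.605366)
  → (-0.879267, 1.751261)
(x_1(0.28), x_2(0.28)) ≈ (-0.8793, 1.7513)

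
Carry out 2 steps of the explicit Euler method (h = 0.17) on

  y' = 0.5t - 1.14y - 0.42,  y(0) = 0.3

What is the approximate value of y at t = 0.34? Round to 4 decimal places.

0.0805

Euler: y_{n+1} = y_n + h·f(t_n, y_n).
t=0.000000, y=0.300000: f=-0.762000 → y ← 0.300000 + 0.17·(-0.762000) = 0.170460
t=0.170000, y=0.170460: f=-0.529324 → y ← 0.170460 + 0.17·(-0.529324) = 0.080475
y(0.34) ≈ 0.0805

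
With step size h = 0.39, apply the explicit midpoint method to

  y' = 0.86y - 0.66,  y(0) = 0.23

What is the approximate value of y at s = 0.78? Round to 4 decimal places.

Midpoint: k1 = f(s_n, y_n); k2 = f(s_n + h/2, y_n + (h/2)·k1); y_{n+1} = y_n + h·k2.
s=0.000000, y=0.230000:
  k1 = f(0.000000, 0.230000) = -0.462200
  k2 = f(0.195000, 0.139871) = -0.539711
  y ← 0.230000 + 0.39·(-0.539711) = 0.019513
s=0.390000, y=0.019513:
  k1 = f(0.390000, 0.019513) = -0.643219
  k2 = f(0.585000, -0.105915) = -0.751087
  y ← 0.019513 + 0.39·(-0.751087) = -0.273411
y(0.78) ≈ -0.2734

-0.2734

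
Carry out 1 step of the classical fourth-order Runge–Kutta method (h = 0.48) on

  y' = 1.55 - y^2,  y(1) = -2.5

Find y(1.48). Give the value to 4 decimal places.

RK4: k1 = f(t_n, y_n); k2 = f(t_n + h/2, y_n + (h/2)·k1); k3 = f(t_n + h/2, y_n + (h/2)·k2); k4 = f(t_n + h, y_n + h·k3); y_{n+1} = y_n + (h/6)·(k1 + 2k2 + 2k3 + k4).
t=1.000000, y=-2.500000:
  k1 = f(1.000000, -2.500000) = -4.700000
  k2 = f(1.240000, -3.628000) = -11.612384
  k3 = f(1.240000, -5.286972) = -26.402075
  k4 = f(1.480000, -15.172996) = -228.669802
  y ← -2.500000 + (0.48/6)·(k1 + 2k2 + 2k3 + k4) = -27.251898
y(1.48) ≈ -27.2519

-27.2519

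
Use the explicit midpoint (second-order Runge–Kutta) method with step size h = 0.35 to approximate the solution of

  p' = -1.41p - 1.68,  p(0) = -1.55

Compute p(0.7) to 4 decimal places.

Midpoint: k1 = f(x_n, p_n); k2 = f(x_n + h/2, p_n + (h/2)·k1); p_{n+1} = p_n + h·k2.
x=0.000000, p=-1.550000:
  k1 = f(0.000000, -1.550000) = 0.505500
  k2 = f(0.175000, -1.461538) = 0.380768
  p ← -1.550000 + 0.35·0.380768 = -1.416731
x=0.350000, p=-1.416731:
  k1 = f(0.350000, -1.416731) = 0.317591
  k2 = f(0.525000, -1.361153) = 0.239225
  p ← -1.416731 + 0.35·0.239225 = -1.333002
p(0.7) ≈ -1.3330

-1.3330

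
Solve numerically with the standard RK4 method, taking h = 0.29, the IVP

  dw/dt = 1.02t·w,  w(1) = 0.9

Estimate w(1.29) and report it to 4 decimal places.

RK4: k1 = f(t_n, w_n); k2 = f(t_n + h/2, w_n + (h/2)·k1); k3 = f(t_n + h/2, w_n + (h/2)·k2); k4 = f(t_n + h, w_n + h·k3); w_{n+1} = w_n + (h/6)·(k1 + 2k2 + 2k3 + k4).
t=1.000000, w=0.900000:
  k1 = f(1.000000, 0.900000) = 0.918000
  k2 = f(1.145000, 1.033110) = 1.206569
  k3 = f(1.145000, 1.074953) = 1.255437
  k4 = f(1.290000, 1.264077) = 1.663272
  w ← 0.900000 + (0.29/6)·(k1 + 2k2 + 2k3 + k4) = 1.262755
w(1.29) ≈ 1.2628

1.2628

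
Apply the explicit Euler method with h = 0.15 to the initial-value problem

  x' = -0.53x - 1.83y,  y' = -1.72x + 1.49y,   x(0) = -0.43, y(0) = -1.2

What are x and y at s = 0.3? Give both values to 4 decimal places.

0.3114, -1.6435

Euler on (x,y): x_{n+1} = x_n + h·x', y_{n+1} = y_n + h·y'.
0.000000: (-0.430000, -1.200000); f=(2.423900, -1.048400) → (-0.066415, -1.357260)
0.150000: (-0.066415, -1.357260); f=(2.518986, -1.908084) → (0.311433, -1.643473)
(x(0.3), y(0.3)) ≈ (0.3114, -1.6435)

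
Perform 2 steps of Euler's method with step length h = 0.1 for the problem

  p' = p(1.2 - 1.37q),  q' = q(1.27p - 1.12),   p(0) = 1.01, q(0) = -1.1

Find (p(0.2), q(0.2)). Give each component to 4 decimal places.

1.6340, -1.1749

Euler on (p,q): p_{n+1} = p_n + h·p', q_{n+1} = q_n + h·q'.
0.000000: (1.010000, -1.100000); f=(2.734070, -0.178970) → (1.283407, -1.117897)
0.100000: (1.283407, -1.117897); f=(3.505650, -0.570046) → (1.633972, -1.174902)
(p(0.2), q(0.2)) ≈ (1.6340, -1.1749)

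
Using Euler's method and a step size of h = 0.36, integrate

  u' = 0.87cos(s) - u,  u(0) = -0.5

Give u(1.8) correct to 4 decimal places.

Euler: u_{n+1} = u_n + h·f(s_n, u_n).
s=0.000000, u=-0.500000: f=1.370000 → u ← -0.500000 + 0.36·1.370000 = -0.006800
s=0.360000, u=-0.006800: f=0.821030 → u ← -0.006800 + 0.36·0.821030 = 0.288771
s=0.720000, u=0.288771: f=0.365300 → u ← 0.288771 + 0.36·0.365300 = 0.420279
s=1.080000, u=0.420279: f=-0.010223 → u ← 0.420279 + 0.36·(-0.010223) = 0.416599
s=1.440000, u=0.416599: f=-0.303130 → u ← 0.416599 + 0.36·(-0.303130) = 0.307472
u(1.8) ≈ 0.3075

0.3075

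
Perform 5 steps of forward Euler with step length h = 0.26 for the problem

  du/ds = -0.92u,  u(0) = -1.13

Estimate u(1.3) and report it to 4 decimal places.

-0.2880

Euler: u_{n+1} = u_n + h·f(s_n, u_n).
s=0.000000, u=-1.130000: f=1.039600 → u ← -1.130000 + 0.26·1.039600 = -0.859704
s=0.260000, u=-0.859704: f=0.790928 → u ← -0.859704 + 0.26·0.790928 = -0.654063
s=0.520000, u=-0.654063: f=0.601738 → u ← -0.654063 + 0.26·0.601738 = -0.497611
s=0.780000, u=-0.497611: f=0.457802 → u ← -0.497611 + 0.26·0.457802 = -0.378582
s=1.040000, u=-0.378582: f=0.348296 → u ← -0.378582 + 0.26·0.348296 = -0.288026
u(1.3) ≈ -0.2880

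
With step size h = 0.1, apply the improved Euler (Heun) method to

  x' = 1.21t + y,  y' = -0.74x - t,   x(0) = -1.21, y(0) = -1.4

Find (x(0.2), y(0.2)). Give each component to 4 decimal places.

-1.4479, -1.2218

Heun on (x,y): k1 = f(t_n, state_n); k2 = f(t_n + h, state_n + h·k1); state_{n+1} = state_n + (h/2)·(k1 + k2).
0.000000: (-1.210000, -1.400000)
  k1 = (-1.400000, 0.895400)
  predictor → (-1.350000, -1.310460)
  k2 = (-1.189460, 0.899000)
  → (-1.339473, -1.310280)
0.100000: (-1.339473, -1.310280)
  k1 = (-1.189280, 0.891210)
  predictor → (-1.458401, -1.221159)
  k2 = (-0.979159, 0.879217)
  → (-1.447895, -1.221759)
(x(0.2), y(0.2)) ≈ (-1.4479, -1.2218)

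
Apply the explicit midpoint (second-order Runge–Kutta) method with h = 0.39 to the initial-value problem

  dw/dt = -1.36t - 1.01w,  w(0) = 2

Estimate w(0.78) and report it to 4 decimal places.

Midpoint: k1 = f(t_n, w_n); k2 = f(t_n + h/2, w_n + (h/2)·k1); w_{n+1} = w_n + h·k2.
t=0.000000, w=2.000000:
  k1 = f(0.000000, 2.000000) = -2.020000
  k2 = f(0.195000, 1.606100) = -1.887361
  w ← 2.000000 + 0.39·(-1.887361) = 1.263929
t=0.390000, w=1.263929:
  k1 = f(0.390000, 1.263929) = -1.806969
  k2 = f(0.585000, 0.911570) = -1.716286
  w ← 1.263929 + 0.39·(-1.716286) = 0.594578
w(0.78) ≈ 0.5946

0.5946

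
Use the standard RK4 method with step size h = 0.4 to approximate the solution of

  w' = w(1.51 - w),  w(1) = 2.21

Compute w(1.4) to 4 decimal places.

RK4: k1 = f(x_n, w_n); k2 = f(x_n + h/2, w_n + (h/2)·k1); k3 = f(x_n + h/2, w_n + (h/2)·k2); k4 = f(x_n + h, w_n + h·k3); w_{n+1} = w_n + (h/6)·(k1 + 2k2 + 2k3 + k4).
x=1.000000, w=2.210000:
  k1 = f(1.000000, 2.210000) = -1.547000
  k2 = f(1.200000, 1.900600) = -0.742374
  k3 = f(1.200000, 2.061525) = -1.136983
  k4 = f(1.400000, 1.755207) = -0.430389
  w ← 2.210000 + (0.4/6)·(k1 + 2k2 + 2k3 + k4) = 1.827593
w(1.4) ≈ 1.8276

1.8276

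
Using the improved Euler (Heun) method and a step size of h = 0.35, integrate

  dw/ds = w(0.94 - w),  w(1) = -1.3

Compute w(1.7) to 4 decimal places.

-16.7146

Heun: k1 = f(s_n, w_n); k2 = f(s_n + h, w_n + h·k1); w_{n+1} = w_n + (h/2)·(k1 + k2).
s=1.000000, w=-1.300000:
  k1 = f(1.000000, -1.300000) = -2.912000
  k2 = f(1.350000, -2.319200) = -7.558737
  w ← -1.300000 + (0.35/2)·(-2.912000 + (-7.558737)) = -3.132379
s=1.350000, w=-3.132379:
  k1 = f(1.350000, -3.132379) = -12.756234
  k2 = f(1.700000, -7.597061) = -64.856569
  w ← -3.132379 + (0.35/2)·(-12.756234 + (-64.856569)) = -16.714619
w(1.7) ≈ -16.7146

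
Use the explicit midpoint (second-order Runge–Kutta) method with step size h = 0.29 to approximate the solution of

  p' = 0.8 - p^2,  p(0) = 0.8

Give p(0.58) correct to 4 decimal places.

Midpoint: k1 = f(t_n, p_n); k2 = f(t_n + h/2, p_n + (h/2)·k1); p_{n+1} = p_n + h·k2.
t=0.000000, p=0.800000:
  k1 = f(0.000000, 0.800000) = 0.160000
  k2 = f(0.145000, 0.823200) = 0.122342
  p ← 0.800000 + 0.29·0.122342 = 0.835479
t=0.290000, p=0.835479:
  k1 = f(0.290000, 0.835479) = 0.101975
  k2 = f(0.435000, 0.850265) = 0.077049
  p ← 0.835479 + 0.29·0.077049 = 0.857823
p(0.58) ≈ 0.8578

0.8578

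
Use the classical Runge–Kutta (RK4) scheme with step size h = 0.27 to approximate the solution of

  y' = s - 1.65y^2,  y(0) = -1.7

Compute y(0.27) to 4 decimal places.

-6.1319

RK4: k1 = f(s_n, y_n); k2 = f(s_n + h/2, y_n + (h/2)·k1); k3 = f(s_n + h/2, y_n + (h/2)·k2); k4 = f(s_n + h, y_n + h·k3); y_{n+1} = y_n + (h/6)·(k1 + 2k2 + 2k3 + k4).
s=0.000000, y=-1.700000:
  k1 = f(0.000000, -1.700000) = -4.768500
  k2 = f(0.135000, -2.343748) = -8.928701
  k3 = f(0.135000, -2.905375) = -13.792983
  k4 = f(0.270000, -5.424106) = -48.274519
  y ← -1.700000 + (0.27/6)·(k1 + 2k2 + 2k3 + k4) = -6.131887
y(0.27) ≈ -6.1319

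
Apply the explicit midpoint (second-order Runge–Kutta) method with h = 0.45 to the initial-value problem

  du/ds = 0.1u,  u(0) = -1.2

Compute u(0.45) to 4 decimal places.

-1.2552

Midpoint: k1 = f(s_n, u_n); k2 = f(s_n + h/2, u_n + (h/2)·k1); u_{n+1} = u_n + h·k2.
s=0.000000, u=-1.200000:
  k1 = f(0.000000, -1.200000) = -0.120000
  k2 = f(0.225000, -1.227000) = -0.122700
  u ← -1.200000 + 0.45·(-0.122700) = -1.255215
u(0.45) ≈ -1.2552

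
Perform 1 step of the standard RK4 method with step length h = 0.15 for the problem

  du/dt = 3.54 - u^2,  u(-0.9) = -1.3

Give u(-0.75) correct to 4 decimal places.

-0.9663

RK4: k1 = f(t_n, u_n); k2 = f(t_n + h/2, u_n + (h/2)·k1); k3 = f(t_n + h/2, u_n + (h/2)·k2); k4 = f(t_n + h, u_n + h·k3); u_{n+1} = u_n + (h/6)·(k1 + 2k2 + 2k3 + k4).
t=-0.900000, u=-1.300000:
  k1 = f(-0.900000, -1.300000) = 1.850000
  k2 = f(-0.825000, -1.161250) = 2.191498
  k3 = f(-0.825000, -1.135638) = 2.250327
  k4 = f(-0.750000, -0.962451) = 2.613688
  u ← -1.300000 + (0.15/6)·(k1 + 2k2 + 2k3 + k4) = -0.966317
u(-0.75) ≈ -0.9663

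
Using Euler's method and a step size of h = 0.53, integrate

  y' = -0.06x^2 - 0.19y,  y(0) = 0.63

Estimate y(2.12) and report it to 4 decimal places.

0.2923

Euler: y_{n+1} = y_n + h·f(x_n, y_n).
x=0.000000, y=0.630000: f=-0.119700 → y ← 0.630000 + 0.53·(-0.119700) = 0.566559
x=0.530000, y=0.566559: f=-0.124500 → y ← 0.566559 + 0.53·(-0.124500) = 0.500574
x=1.060000, y=0.500574: f=-0.162525 → y ← 0.500574 + 0.53·(-0.162525) = 0.414436
x=1.590000, y=0.414436: f=-0.230429 → y ← 0.414436 + 0.53·(-0.230429) = 0.292308
y(2.12) ≈ 0.2923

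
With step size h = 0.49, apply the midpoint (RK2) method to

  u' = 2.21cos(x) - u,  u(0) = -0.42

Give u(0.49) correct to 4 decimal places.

Midpoint: k1 = f(x_n, u_n); k2 = f(x_n + h/2, u_n + (h/2)·k1); u_{n+1} = u_n + h·k2.
x=0.000000, u=-0.420000:
  k1 = f(0.000000, -0.420000) = 2.630000
  k2 = f(0.245000, 0.224350) = 1.919653
  u ← -0.420000 + 0.49·1.919653 = 0.520630
u(0.49) ≈ 0.5206

0.5206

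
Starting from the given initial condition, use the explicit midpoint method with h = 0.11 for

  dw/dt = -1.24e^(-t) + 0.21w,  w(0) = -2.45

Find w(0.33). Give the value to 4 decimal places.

-2.9873

Midpoint: k1 = f(t_n, w_n); k2 = f(t_n + h/2, w_n + (h/2)·k1); w_{n+1} = w_n + h·k2.
t=0.000000, w=-2.450000:
  k1 = f(0.000000, -2.450000) = -1.754500
  k2 = f(0.055000, -2.546498) = -1.708406
  w ← -2.450000 + 0.11·(-1.708406) = -2.637925
t=0.110000, w=-2.637925:
  k1 = f(0.110000, -2.637925) = -1.664799
  k2 = f(0.165000, -2.729489) = -1.624581
  w ← -2.637925 + 0.11·(-1.624581) = -2.816629
t=0.220000, w=-2.816629:
  k1 = f(0.220000, -2.816629) = -1.586615
  k2 = f(0.275000, -2.903892) = -1.551687
  w ← -2.816629 + 0.11·(-1.551687) = -2.987314
w(0.33) ≈ -2.9873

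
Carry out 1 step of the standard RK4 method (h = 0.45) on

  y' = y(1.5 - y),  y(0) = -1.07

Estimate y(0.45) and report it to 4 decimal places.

RK4: k1 = f(s_n, y_n); k2 = f(s_n + h/2, y_n + (h/2)·k1); k3 = f(s_n + h/2, y_n + (h/2)·k2); k4 = f(s_n + h, y_n + h·k3); y_{n+1} = y_n + (h/6)·(k1 + 2k2 + 2k3 + k4).
s=0.000000, y=-1.070000:
  k1 = f(0.000000, -1.070000) = -2.749900
  k2 = f(0.225000, -1.688728) = -5.384892
  k3 = f(0.225000, -2.281601) = -8.628103
  k4 = f(0.450000, -4.952646) = -31.957673
  y ← -1.070000 + (0.45/6)·(k1 + 2k2 + 2k3 + k4) = -5.775017
y(0.45) ≈ -5.7750

-5.7750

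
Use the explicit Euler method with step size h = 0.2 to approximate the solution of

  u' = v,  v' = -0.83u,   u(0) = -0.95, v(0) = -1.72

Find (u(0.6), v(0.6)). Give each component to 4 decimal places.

Euler on (u,v): u_{n+1} = u_n + h·u', v_{n+1} = v_n + h·v'.
0.000000: (-0.950000, -1.720000); f=(-1.720000, 0.788500) → (-1.294000, -1.562300)
0.200000: (-1.294000, -1.562300); f=(-1.562300, 1.074020) → (-1.606460, -1.347496)
0.400000: (-1.606460, -1.347496); f=(-1.347496, 1.333362) → (-1.875959, -1.080824)
(u(0.6), v(0.6)) ≈ (-1.8760, -1.0808)

-1.8760, -1.0808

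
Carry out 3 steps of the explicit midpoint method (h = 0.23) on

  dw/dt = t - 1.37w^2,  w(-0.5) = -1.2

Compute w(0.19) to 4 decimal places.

Midpoint: k1 = f(t_n, w_n); k2 = f(t_n + h/2, w_n + (h/2)·k1); w_{n+1} = w_n + h·k2.
t=-0.500000, w=-1.200000:
  k1 = f(-0.500000, -1.200000) = -2.472800
  k2 = f(-0.385000, -1.484372) = -3.403604
  w ← -1.200000 + 0.23·(-3.403604) = -1.982829
t=-0.270000, w=-1.982829:
  k1 = f(-0.270000, -1.982829) = -5.656306
  k2 = f(-0.155000, -2.633304) = -9.654977
  w ← -1.982829 + 0.23·(-9.654977) = -4.203474
t=-0.040000, w=-4.203474:
  k1 = f(-0.040000, -4.203474) = -24.246790
  k2 = f(0.075000, -6.991854) = -66.898858
  w ← -4.203474 + 0.23·(-66.898858) = -19.590211
w(0.19) ≈ -19.5902

-19.5902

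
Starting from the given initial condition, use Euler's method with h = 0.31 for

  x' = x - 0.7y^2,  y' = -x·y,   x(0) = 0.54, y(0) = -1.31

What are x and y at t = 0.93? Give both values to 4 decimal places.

0.0294, -0.9227

Euler on (x,y): x_{n+1} = x_n + h·x', y_{n+1} = y_n + h·y'.
0.000000: (0.540000, -1.310000); f=(-0.661270, 0.707400) → (0.335006, -1.090706)
0.310000: (0.335006, -1.090706); f=(-0.497741, 0.365393) → (0.180706, -0.977434)
0.620000: (0.180706, -0.977434); f=(-0.488058, 0.176629) → (0.029409, -0.922679)
(x(0.93), y(0.93)) ≈ (0.0294, -0.9227)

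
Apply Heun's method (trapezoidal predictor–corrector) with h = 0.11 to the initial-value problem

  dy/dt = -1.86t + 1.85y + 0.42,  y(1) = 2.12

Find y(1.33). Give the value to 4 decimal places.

3.1180

Heun: k1 = f(t_n, y_n); k2 = f(t_n + h, y_n + h·k1); y_{n+1} = y_n + (h/2)·(k1 + k2).
t=1.000000, y=2.120000:
  k1 = f(1.000000, 2.120000) = 2.482000
  k2 = f(1.110000, 2.393020) = 2.782487
  y ← 2.120000 + (0.11/2)·(2.482000 + 2.782487) = 2.409547
t=1.110000, y=2.409547:
  k1 = f(1.110000, 2.409547) = 2.813062
  k2 = f(1.220000, 2.718984) = 3.180920
  y ← 2.409547 + (0.11/2)·(2.813062 + 3.180920) = 2.739216
t=1.220000, y=2.739216:
  k1 = f(1.220000, 2.739216) = 3.218349
  k2 = f(1.330000, 3.093234) = 3.668683
  y ← 2.739216 + (0.11/2)·(3.218349 + 3.668683) = 3.118003
y(1.33) ≈ 3.1180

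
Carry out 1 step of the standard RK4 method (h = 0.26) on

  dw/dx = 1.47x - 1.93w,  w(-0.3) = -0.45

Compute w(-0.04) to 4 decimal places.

-0.3202

RK4: k1 = f(x_n, w_n); k2 = f(x_n + h/2, w_n + (h/2)·k1); k3 = f(x_n + h/2, w_n + (h/2)·k2); k4 = f(x_n + h, w_n + h·k3); w_{n+1} = w_n + (h/6)·(k1 + 2k2 + 2k3 + k4).
x=-0.300000, w=-0.450000:
  k1 = f(-0.300000, -0.450000) = 0.427500
  k2 = f(-0.170000, -0.394425) = 0.511340
  k3 = f(-0.170000, -0.383526) = 0.490305
  k4 = f(-0.040000, -0.322521) = 0.563665
  w ← -0.450000 + (0.26/6)·(k1 + 2k2 + 2k3 + k4) = -0.320240
w(-0.04) ≈ -0.3202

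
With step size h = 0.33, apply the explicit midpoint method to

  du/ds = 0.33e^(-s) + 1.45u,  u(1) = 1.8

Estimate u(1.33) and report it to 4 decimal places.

2.9109

Midpoint: k1 = f(s_n, u_n); k2 = f(s_n + h/2, u_n + (h/2)·k1); u_{n+1} = u_n + h·k2.
s=1.000000, u=1.800000:
  k1 = f(1.000000, 1.800000) = 2.731400
  k2 = f(1.165000, 2.250681) = 3.366422
  u ← 1.800000 + 0.33·3.366422 = 2.910919
u(1.33) ≈ 2.9109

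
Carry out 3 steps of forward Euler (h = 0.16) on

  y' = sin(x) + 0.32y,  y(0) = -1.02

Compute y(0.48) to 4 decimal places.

-1.1077

Euler: y_{n+1} = y_n + h·f(x_n, y_n).
x=0.000000, y=-1.020000: f=-0.326400 → y ← -1.020000 + 0.16·(-0.326400) = -1.072224
x=0.160000, y=-1.072224: f=-0.183793 → y ← -1.072224 + 0.16·(-0.183793) = -1.101631
x=0.320000, y=-1.101631: f=-0.037955 → y ← -1.101631 + 0.16·(-0.037955) = -1.107704
y(0.48) ≈ -1.1077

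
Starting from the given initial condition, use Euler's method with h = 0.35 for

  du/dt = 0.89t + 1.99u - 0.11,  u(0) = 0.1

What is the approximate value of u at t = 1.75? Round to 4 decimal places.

Euler: u_{n+1} = u_n + h·f(t_n, u_n).
t=0.000000, u=0.100000: f=0.089000 → u ← 0.100000 + 0.35·0.089000 = 0.131150
t=0.350000, u=0.131150: f=0.462488 → u ← 0.131150 + 0.35·0.462488 = 0.293021
t=0.700000, u=0.293021: f=1.096112 → u ← 0.293021 + 0.35·1.096112 = 0.676660
t=1.050000, u=0.676660: f=2.171054 → u ← 0.676660 + 0.35·2.171054 = 1.436529
t=1.400000, u=1.436529: f=3.994692 → u ← 1.436529 + 0.35·3.994692 = 2.834671
u(1.75) ≈ 2.8347

2.8347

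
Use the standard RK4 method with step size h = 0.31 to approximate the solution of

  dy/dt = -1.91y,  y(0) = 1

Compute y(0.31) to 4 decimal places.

RK4: k1 = f(t_n, y_n); k2 = f(t_n + h/2, y_n + (h/2)·k1); k3 = f(t_n + h/2, y_n + (h/2)·k2); k4 = f(t_n + h, y_n + h·k3); y_{n+1} = y_n + (h/6)·(k1 + 2k2 + 2k3 + k4).
t=0.000000, y=1.000000:
  k1 = f(0.000000, 1.000000) = -1.910000
  k2 = f(0.155000, 0.703950) = -1.344545
  k3 = f(0.155000, 0.791596) = -1.511948
  k4 = f(0.310000, 0.531296) = -1.014776
  y ← 1.000000 + (0.31/6)·(k1 + 2k2 + 2k3 + k4) = 0.553716
y(0.31) ≈ 0.5537

0.5537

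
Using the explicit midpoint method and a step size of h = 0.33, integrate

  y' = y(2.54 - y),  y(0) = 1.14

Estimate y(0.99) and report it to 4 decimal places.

2.2951

Midpoint: k1 = f(x_n, y_n); k2 = f(x_n + h/2, y_n + (h/2)·k1); y_{n+1} = y_n + h·k2.
x=0.000000, y=1.140000:
  k1 = f(0.000000, 1.140000) = 1.596000
  k2 = f(0.165000, 1.403340) = 1.595120
  y ← 1.140000 + 0.33·1.595120 = 1.666390
x=0.330000, y=1.666390:
  k1 = f(0.330000, 1.666390) = 1.455775
  k2 = f(0.495000, 1.906593) = 1.207650
  y ← 1.666390 + 0.33·1.207650 = 2.064914
x=0.660000, y=2.064914:
  k1 = f(0.660000, 2.064914) = 0.981011
  k2 = f(0.825000, 2.226781) = 0.697470
  y ← 2.064914 + 0.33·0.697470 = 2.295079
y(0.99) ≈ 2.2951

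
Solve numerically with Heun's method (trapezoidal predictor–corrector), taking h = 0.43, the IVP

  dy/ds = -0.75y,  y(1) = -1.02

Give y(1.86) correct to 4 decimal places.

-0.5428

Heun: k1 = f(s_n, y_n); k2 = f(s_n + h, y_n + h·k1); y_{n+1} = y_n + (h/2)·(k1 + k2).
s=1.000000, y=-1.020000:
  k1 = f(1.000000, -1.020000) = 0.765000
  k2 = f(1.430000, -0.691050) = 0.518288
  y ← -1.020000 + (0.43/2)·(0.765000 + 0.518288) = -0.744093
s=1.430000, y=-0.744093:
  k1 = f(1.430000, -0.744093) = 0.558070
  k2 = f(1.860000, -0.504123) = 0.378092
  y ← -0.744093 + (0.43/2)·(0.558070 + 0.378092) = -0.542818
y(1.86) ≈ -0.5428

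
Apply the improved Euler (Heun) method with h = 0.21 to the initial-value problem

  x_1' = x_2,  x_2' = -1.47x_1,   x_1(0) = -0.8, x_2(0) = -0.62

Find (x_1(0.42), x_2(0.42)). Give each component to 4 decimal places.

Heun on (x_1,x_2): k1 = f(t_n, state_n); k2 = f(t_n + h, state_n + h·k1); state_{n+1} = state_n + (h/2)·(k1 + k2).
0.000000: (-0.800000, -0.620000)
  k1 = (-0.620000, 1.176000)
  predictor → (-0.930200, -0.373040)
  k2 = (-0.373040, 1.367394)
  → (-0.904269, -0.352944)
0.210000: (-0.904269, -0.352944)
  k1 = (-0.352944, 1.329276)
  predictor → (-0.978387, -0.073796)
  k2 = (-0.073796, 1.438229)
  → (-0.949077, -0.062356)
(x_1(0.42), x_2(0.42)) ≈ (-0.9491, -0.0624)

-0.9491, -0.0624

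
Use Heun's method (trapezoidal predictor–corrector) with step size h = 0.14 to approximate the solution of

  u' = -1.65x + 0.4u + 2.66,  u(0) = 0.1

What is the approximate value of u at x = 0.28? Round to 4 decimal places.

0.8330

Heun: k1 = f(x_n, u_n); k2 = f(x_n + h, u_n + h·k1); u_{n+1} = u_n + (h/2)·(k1 + k2).
x=0.000000, u=0.100000:
  k1 = f(0.000000, 0.100000) = 2.700000
  k2 = f(0.140000, 0.478000) = 2.620200
  u ← 0.100000 + (0.14/2)·(2.700000 + 2.620200) = 0.472414
x=0.140000, u=0.472414:
  k1 = f(0.140000, 0.472414) = 2.617966
  k2 = f(0.280000, 0.838929) = 2.533572
  u ← 0.472414 + (0.14/2)·(2.617966 + 2.533572) = 0.833022
u(0.28) ≈ 0.8330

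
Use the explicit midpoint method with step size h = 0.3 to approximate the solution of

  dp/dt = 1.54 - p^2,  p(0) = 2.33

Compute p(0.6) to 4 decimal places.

1.5904

Midpoint: k1 = f(t_n, p_n); k2 = f(t_n + h/2, p_n + (h/2)·k1); p_{n+1} = p_n + h·k2.
t=0.000000, p=2.330000:
  k1 = f(0.000000, 2.330000) = -3.888900
  k2 = f(0.150000, 1.746665) = -1.510839
  p ← 2.330000 + 0.3·(-1.510839) = 1.876748
t=0.300000, p=1.876748:
  k1 = f(0.300000, 1.876748) = -1.982185
  k2 = f(0.450000, 1.579421) = -0.954570
  p ← 1.876748 + 0.3·(-0.954570) = 1.590377
p(0.6) ≈ 1.5904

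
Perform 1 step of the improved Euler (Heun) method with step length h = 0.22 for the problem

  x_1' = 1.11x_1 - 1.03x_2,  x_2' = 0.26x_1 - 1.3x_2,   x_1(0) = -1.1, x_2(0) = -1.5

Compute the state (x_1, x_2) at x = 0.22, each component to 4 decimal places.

Heun on (x_1,x_2): k1 = f(x_n, state_n); k2 = f(x_n + h, state_n + h·k1); state_{n+1} = state_n + (h/2)·(k1 + k2).
0.000000: (-1.100000, -1.500000)
  k1 = (0.324000, 1.664000)
  predictor → (-1.028720, -1.133920)
  k2 = (0.026058, 1.206629)
  → (-1.061494, -1.184231)
(x_1(0.22), x_2(0.22)) ≈ (-1.0615, -1.1842)

-1.0615, -1.1842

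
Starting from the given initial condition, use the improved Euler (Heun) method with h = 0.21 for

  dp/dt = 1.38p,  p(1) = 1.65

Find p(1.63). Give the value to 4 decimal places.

Heun: k1 = f(t_n, p_n); k2 = f(t_n + h, p_n + h·k1); p_{n+1} = p_n + (h/2)·(k1 + k2).
t=1.000000, p=1.650000:
  k1 = f(1.000000, 1.650000) = 2.277000
  k2 = f(1.210000, 2.128170) = 2.936875
  p ← 1.650000 + (0.21/2)·(2.277000 + 2.936875) = 2.197457
t=1.210000, p=2.197457:
  k1 = f(1.210000, 2.197457) = 3.032490
  k2 = f(1.420000, 2.834280) = 3.911306
  p ← 2.197457 + (0.21/2)·(3.032490 + 3.911306) = 2.926555
t=1.420000, p=2.926555:
  k1 = f(1.420000, 2.926555) = 4.038647
  k2 = f(1.630000, 3.774671) = 5.209046
  p ← 2.926555 + (0.21/2)·(4.038647 + 5.209046) = 3.897563
p(1.63) ≈ 3.8976

3.8976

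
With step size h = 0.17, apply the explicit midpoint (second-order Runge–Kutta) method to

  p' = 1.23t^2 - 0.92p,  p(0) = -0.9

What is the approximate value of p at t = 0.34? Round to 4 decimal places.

-0.6448

Midpoint: k1 = f(t_n, p_n); k2 = f(t_n + h/2, p_n + (h/2)·k1); p_{n+1} = p_n + h·k2.
t=0.000000, p=-0.900000:
  k1 = f(0.000000, -0.900000) = 0.828000
  k2 = f(0.085000, -0.829620) = 0.772137
  p ← -0.900000 + 0.17·0.772137 = -0.768737
t=0.170000, p=-0.768737:
  k1 = f(0.170000, -0.768737) = 0.742785
  k2 = f(0.255000, -0.705600) = 0.729133
  p ← -0.768737 + 0.17·0.729133 = -0.644784
p(0.34) ≈ -0.6448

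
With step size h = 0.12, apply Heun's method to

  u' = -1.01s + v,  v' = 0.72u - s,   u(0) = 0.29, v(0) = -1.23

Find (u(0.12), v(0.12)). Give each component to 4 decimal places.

Heun on (u,v): k1 = f(s_n, state_n); k2 = f(s_n + h, state_n + h·k1); state_{n+1} = state_n + (h/2)·(k1 + k2).
0.000000: (0.290000, -1.230000)
  k1 = (-1.230000, 0.208800)
  predictor → (0.142400, -1.204944)
  k2 = (-1.326144, -0.017472)
  → (0.136631, -1.218520)
(u(0.12), v(0.12)) ≈ (0.1366, -1.2185)

0.1366, -1.2185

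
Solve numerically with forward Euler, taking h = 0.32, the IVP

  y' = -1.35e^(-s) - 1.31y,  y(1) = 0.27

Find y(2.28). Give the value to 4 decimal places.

-0.1489

Euler: y_{n+1} = y_n + h·f(s_n, y_n).
s=1.000000, y=0.270000: f=-0.850337 → y ← 0.270000 + 0.32·(-0.850337) = -0.002108
s=1.320000, y=-0.002108: f=-0.357871 → y ← -0.002108 + 0.32·(-0.357871) = -0.116627
s=1.640000, y=-0.116627: f=-0.109092 → y ← -0.116627 + 0.32·(-0.109092) = -0.151536
s=1.960000, y=-0.151536: f=0.008354 → y ← -0.151536 + 0.32·0.008354 = -0.148863
y(2.28) ≈ -0.1489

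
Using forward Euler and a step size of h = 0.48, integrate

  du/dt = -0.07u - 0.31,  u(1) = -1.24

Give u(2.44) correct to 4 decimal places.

Euler: u_{n+1} = u_n + h·f(t_n, u_n).
t=1.000000, u=-1.240000: f=-0.223200 → u ← -1.240000 + 0.48·(-0.223200) = -1.347136
t=1.480000, u=-1.347136: f=-0.215700 → u ← -1.347136 + 0.48·(-0.215700) = -1.450672
t=1.960000, u=-1.450672: f=-0.208453 → u ← -1.450672 + 0.48·(-0.208453) = -1.550730
u(2.44) ≈ -1.5507

-1.5507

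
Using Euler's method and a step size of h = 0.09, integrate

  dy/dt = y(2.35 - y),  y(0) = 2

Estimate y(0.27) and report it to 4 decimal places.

Euler: y_{n+1} = y_n + h·f(t_n, y_n).
t=0.000000, y=2.000000: f=0.700000 → y ← 2.000000 + 0.09·0.700000 = 2.063000
t=0.090000, y=2.063000: f=0.592081 → y ← 2.063000 + 0.09·0.592081 = 2.116287
t=0.180000, y=2.116287: f=0.494603 → y ← 2.116287 + 0.09·0.494603 = 2.160802
y(0.27) ≈ 2.1608

2.1608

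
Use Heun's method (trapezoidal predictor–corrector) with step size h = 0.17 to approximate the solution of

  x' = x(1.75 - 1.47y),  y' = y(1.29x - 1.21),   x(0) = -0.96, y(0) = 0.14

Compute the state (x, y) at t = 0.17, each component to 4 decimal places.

Heun on (x,y): k1 = f(t_n, state_n); k2 = f(t_n + h, state_n + h·k1); state_{n+1} = state_n + (h/2)·(k1 + k2).
0.000000: (-0.960000, 0.140000)
  k1 = (-1.482432, -0.342776)
  predictor → (-1.212013, 0.081728)
  k2 = (-1.975412, -0.226673)
  → (-1.253917, 0.091597)
(x(0.17), y(0.17)) ≈ (-1.2539, 0.0916)

-1.2539, 0.0916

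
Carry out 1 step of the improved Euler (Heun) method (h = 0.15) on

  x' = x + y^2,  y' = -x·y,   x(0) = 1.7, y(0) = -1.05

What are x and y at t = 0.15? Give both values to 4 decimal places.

2.1151, -0.7917

Heun on (x,y): k1 = f(t_n, state_n); k2 = f(t_n + h, state_n + h·k1); state_{n+1} = state_n + (h/2)·(k1 + k2).
0.000000: (1.700000, -1.050000)
  k1 = (2.802500, 1.785000)
  predictor → (2.120375, -0.782250)
  k2 = (2.732290, 1.658663)
  → (2.115109, -0.791725)
(x(0.15), y(0.15)) ≈ (2.1151, -0.7917)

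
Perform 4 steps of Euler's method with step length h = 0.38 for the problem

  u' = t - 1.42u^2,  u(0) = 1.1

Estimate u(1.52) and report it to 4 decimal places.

Euler: u_{n+1} = u_n + h·f(t_n, u_n).
t=0.000000, u=1.100000: f=-1.718200 → u ← 1.100000 + 0.38·(-1.718200) = 0.447084
t=0.380000, u=0.447084: f=0.096165 → u ← 0.447084 + 0.38·0.096165 = 0.483627
t=0.760000, u=0.483627: f=0.427870 → u ← 0.483627 + 0.38·0.427870 = 0.646217
t=1.140000, u=0.646217: f=0.547013 → u ← 0.646217 + 0.38·0.547013 = 0.854082
u(1.52) ≈ 0.8541

0.8541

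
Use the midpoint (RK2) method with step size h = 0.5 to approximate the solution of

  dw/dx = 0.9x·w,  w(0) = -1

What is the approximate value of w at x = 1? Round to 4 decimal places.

-1.5302

Midpoint: k1 = f(x_n, w_n); k2 = f(x_n + h/2, w_n + (h/2)·k1); w_{n+1} = w_n + h·k2.
x=0.000000, w=-1.000000:
  k1 = f(0.000000, -1.000000) = 0.000000
  k2 = f(0.250000, -1.000000) = -0.225000
  w ← -1.000000 + 0.5·(-0.225000) = -1.112500
x=0.500000, w=-1.112500:
  k1 = f(0.500000, -1.112500) = -0.500625
  k2 = f(0.750000, -1.237656) = -0.835418
  w ← -1.112500 + 0.5·(-0.835418) = -1.530209
w(1) ≈ -1.5302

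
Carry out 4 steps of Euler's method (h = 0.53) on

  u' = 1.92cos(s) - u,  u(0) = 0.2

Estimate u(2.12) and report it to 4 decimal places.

0.5236

Euler: u_{n+1} = u_n + h·f(s_n, u_n).
s=0.000000, u=0.200000: f=1.720000 → u ← 0.200000 + 0.53·1.720000 = 1.111600
s=0.530000, u=1.111600: f=0.544990 → u ← 1.111600 + 0.53·0.544990 = 1.400444
s=1.060000, u=1.400444: f=-0.461810 → u ← 1.400444 + 0.53·(-0.461810) = 1.155685
s=1.590000, u=1.155685: f=-1.192554 → u ← 1.155685 + 0.53·(-1.192554) = 0.523632
u(2.12) ≈ 0.5236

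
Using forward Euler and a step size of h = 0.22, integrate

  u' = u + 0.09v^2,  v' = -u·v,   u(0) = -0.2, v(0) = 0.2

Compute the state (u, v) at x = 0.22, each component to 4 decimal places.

-0.2432, 0.2088

Euler on (u,v): u_{n+1} = u_n + h·u', v_{n+1} = v_n + h·v'.
0.000000: (-0.200000, 0.200000); f=(-0.196400, 0.040000) → (-0.243208, 0.208800)
(u(0.22), v(0.22)) ≈ (-0.2432, 0.2088)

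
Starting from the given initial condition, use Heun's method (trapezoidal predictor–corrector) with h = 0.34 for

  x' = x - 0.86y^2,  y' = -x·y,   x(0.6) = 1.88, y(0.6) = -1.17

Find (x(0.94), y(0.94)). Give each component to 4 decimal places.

Heun on (x,y): k1 = f(t_n, state_n); k2 = f(t_n + h, state_n + h·k1); state_{n+1} = state_n + (h/2)·(k1 + k2).
0.600000: (1.880000, -1.170000)
  k1 = (0.702746, 2.199600)
  predictor → (2.118934, -0.422136)
  k2 = (1.965683, 0.894478)
  → (2.333633, -0.644007)
(x(0.94), y(0.94)) ≈ (2.3336, -0.6440)

2.3336, -0.6440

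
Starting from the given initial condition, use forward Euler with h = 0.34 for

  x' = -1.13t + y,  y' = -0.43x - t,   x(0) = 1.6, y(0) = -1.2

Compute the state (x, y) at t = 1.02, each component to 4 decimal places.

Euler on (x,y): x_{n+1} = x_n + h·x', y_{n+1} = y_n + h·y'.
0.000000: (1.600000, -1.200000); f=(-1.200000, -0.688000) → (1.192000, -1.433920)
0.340000: (1.192000, -1.433920); f=(-1.818120, -0.852560) → (0.573839, -1.723790)
0.680000: (0.573839, -1.723790); f=(-2.492190, -0.926751) → (-0.273506, -2.038886)
(x(1.02), y(1.02)) ≈ (-0.2735, -2.0389)

-0.2735, -2.0389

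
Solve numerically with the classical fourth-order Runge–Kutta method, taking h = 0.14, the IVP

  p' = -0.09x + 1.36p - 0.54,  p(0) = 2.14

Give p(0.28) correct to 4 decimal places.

RK4: k1 = f(x_n, p_n); k2 = f(x_n + h/2, p_n + (h/2)·k1); k3 = f(x_n + h/2, p_n + (h/2)·k2); k4 = f(x_n + h, p_n + h·k3); p_{n+1} = p_n + (h/6)·(k1 + 2k2 + 2k3 + k4).
x=0.000000, p=2.140000:
  k1 = f(0.000000, 2.140000) = 2.370400
  k2 = f(0.070000, 2.305928) = 2.589762
  k3 = f(0.070000, 2.321283) = 2.610645
  k4 = f(0.140000, 2.505490) = 2.854867
  p ← 2.140000 + (0.14/6)·(k1 + 2k2 + 2k3 + k4) = 2.504609
x=0.140000, p=2.504609:
  k1 = f(0.140000, 2.504609) = 2.853668
  k2 = f(0.210000, 2.704365) = 3.119037
  k3 = f(0.210000, 2.722941) = 3.144300
  k4 = f(0.280000, 2.944811) = 3.439742
  p ← 2.504609 + (0.14/6)·(k1 + 2k2 + 2k3 + k4) = 2.943744
p(0.28) ≈ 2.9437

2.9437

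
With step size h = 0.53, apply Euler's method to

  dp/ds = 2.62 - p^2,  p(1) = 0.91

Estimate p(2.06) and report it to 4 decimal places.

1.4153

Euler: p_{n+1} = p_n + h·f(s_n, p_n).
s=1.000000, p=0.910000: f=1.791900 → p ← 0.910000 + 0.53·1.791900 = 1.859707
s=1.530000, p=1.859707: f=-0.838510 → p ← 1.859707 + 0.53·(-0.838510) = 1.415297
p(2.06) ≈ 1.4153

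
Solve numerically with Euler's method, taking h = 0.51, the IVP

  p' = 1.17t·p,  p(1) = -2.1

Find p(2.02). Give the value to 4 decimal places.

Euler: p_{n+1} = p_n + h·f(t_n, p_n).
t=1.000000, p=-2.100000: f=-2.457000 → p ← -2.100000 + 0.51·(-2.457000) = -3.353070
t=1.510000, p=-3.353070: f=-5.923869 → p ← -3.353070 + 0.51·(-5.923869) = -6.374243
p(2.02) ≈ -6.3742

-6.3742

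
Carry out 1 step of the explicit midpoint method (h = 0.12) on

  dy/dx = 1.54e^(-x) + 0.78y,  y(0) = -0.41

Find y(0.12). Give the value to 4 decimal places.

Midpoint: k1 = f(x_n, y_n); k2 = f(x_n + h/2, y_n + (h/2)·k1); y_{n+1} = y_n + h·k2.
x=0.000000, y=-0.410000:
  k1 = f(0.000000, -0.410000) = 1.220200
  k2 = f(0.060000, -0.336788) = 1.187623
  y ← -0.410000 + 0.12·1.187623 = -0.267485
y(0.12) ≈ -0.2675

-0.2675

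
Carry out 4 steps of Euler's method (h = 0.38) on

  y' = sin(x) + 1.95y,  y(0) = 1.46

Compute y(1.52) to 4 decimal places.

Euler: y_{n+1} = y_n + h·f(x_n, y_n).
x=0.000000, y=1.460000: f=2.847000 → y ← 1.460000 + 0.38·2.847000 = 2.541860
x=0.380000, y=2.541860: f=5.327547 → y ← 2.541860 + 0.38·5.327547 = 4.566328
x=0.760000, y=4.566328: f=9.593261 → y ← 4.566328 + 0.38·9.593261 = 8.211767
x=1.140000, y=8.211767: f=16.921580 → y ← 8.211767 + 0.38·16.921580 = 14.641968
y(1.52) ≈ 14.6420

14.6420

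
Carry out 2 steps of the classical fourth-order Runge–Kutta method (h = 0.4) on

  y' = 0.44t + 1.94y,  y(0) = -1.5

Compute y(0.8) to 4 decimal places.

RK4: k1 = f(t_n, y_n); k2 = f(t_n + h/2, y_n + (h/2)·k1); k3 = f(t_n + h/2, y_n + (h/2)·k2); k4 = f(t_n + h, y_n + h·k3); y_{n+1} = y_n + (h/6)·(k1 + 2k2 + 2k3 + k4).
t=0.000000, y=-1.500000:
  k1 = f(0.000000, -1.500000) = -2.910000
  k2 = f(0.200000, -2.082000) = -3.951080
  k3 = f(0.200000, -2.290216) = -4.355019
  k4 = f(0.400000, -3.242008) = -6.113495
  y ← -1.500000 + (0.4/6)·(k1 + 2k2 + 2k3 + k4) = -3.209046
t=0.400000, y=-3.209046:
  k1 = f(0.400000, -3.209046) = -6.049550
  k2 = f(0.600000, -4.418956) = -8.308775
  k3 = f(0.600000, -4.870801) = -9.185354
  k4 = f(0.800000, -6.883188) = -13.001385
  y ← -3.209046 + (0.4/6)·(k1 + 2k2 + 2k3 + k4) = -6.811659
y(0.8) ≈ -6.8117

-6.8117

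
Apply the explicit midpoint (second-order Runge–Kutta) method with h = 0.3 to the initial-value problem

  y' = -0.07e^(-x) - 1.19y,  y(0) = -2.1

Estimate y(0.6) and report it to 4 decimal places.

Midpoint: k1 = f(x_n, y_n); k2 = f(x_n + h/2, y_n + (h/2)·k1); y_{n+1} = y_n + h·k2.
x=0.000000, y=-2.100000:
  k1 = f(0.000000, -2.100000) = 2.429000
  k2 = f(0.150000, -1.735650) = 2.005174
  y ← -2.100000 + 0.3·2.005174 = -1.498448
x=0.300000, y=-1.498448:
  k1 = f(0.300000, -1.498448) = 1.731296
  k2 = f(0.450000, -1.238753) = 1.429483
  y ← -1.498448 + 0.3·1.429483 = -1.069603
y(0.6) ≈ -1.0696

-1.0696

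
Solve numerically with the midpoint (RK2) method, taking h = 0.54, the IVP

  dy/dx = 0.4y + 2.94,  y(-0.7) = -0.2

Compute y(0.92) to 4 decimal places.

6.2602

Midpoint: k1 = f(x_n, y_n); k2 = f(x_n + h/2, y_n + (h/2)·k1); y_{n+1} = y_n + h·k2.
x=-0.700000, y=-0.200000:
  k1 = f(-0.700000, -0.200000) = 2.860000
  k2 = f(-0.430000, 0.572200) = 3.168880
  y ← -0.200000 + 0.54·3.168880 = 1.511195
x=-0.160000, y=1.511195:
  k1 = f(-0.160000, 1.511195) = 3.544478
  k2 = f(0.110000, 2.468204) = 3.927282
  y ← 1.511195 + 0.54·3.927282 = 3.631927
x=0.380000, y=3.631927:
  k1 = f(0.380000, 3.631927) = 4.392771
  k2 = f(0.650000, 4.817975) = 4.867190
  y ← 3.631927 + 0.54·4.867190 = 6.260210
y(0.92) ≈ 6.2602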